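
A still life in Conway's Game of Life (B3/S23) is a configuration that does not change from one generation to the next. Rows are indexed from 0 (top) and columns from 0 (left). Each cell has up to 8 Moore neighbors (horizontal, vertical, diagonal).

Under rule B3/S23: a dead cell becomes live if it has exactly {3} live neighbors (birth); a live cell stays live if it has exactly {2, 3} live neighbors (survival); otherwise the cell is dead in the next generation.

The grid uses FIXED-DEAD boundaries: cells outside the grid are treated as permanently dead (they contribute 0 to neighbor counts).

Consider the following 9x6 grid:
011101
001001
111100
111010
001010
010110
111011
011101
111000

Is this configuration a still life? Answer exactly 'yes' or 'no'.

Compute generation 1 and compare to generation 0 (given above):
Generation 1:
011110
100000
100010
100010
100011
100000
100001
000001
100100
Cell (0,4) differs: gen0=0 vs gen1=1 -> NOT a still life.

Answer: no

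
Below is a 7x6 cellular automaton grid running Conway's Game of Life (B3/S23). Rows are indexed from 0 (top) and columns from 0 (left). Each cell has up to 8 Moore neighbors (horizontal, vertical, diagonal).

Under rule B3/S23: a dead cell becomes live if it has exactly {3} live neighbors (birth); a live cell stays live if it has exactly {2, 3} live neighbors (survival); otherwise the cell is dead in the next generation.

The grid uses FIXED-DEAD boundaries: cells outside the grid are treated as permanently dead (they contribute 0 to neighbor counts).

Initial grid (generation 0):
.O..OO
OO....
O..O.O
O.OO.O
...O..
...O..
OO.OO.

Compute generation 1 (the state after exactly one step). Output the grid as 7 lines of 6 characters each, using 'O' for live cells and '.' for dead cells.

Answer: OO....
OOO..O
O..O..
.OOO..
...O..
...O..
..OOO.

Derivation:
Simulating step by step:
Generation 0 (given above): 18 live cells
Generation 1: 16 live cells
(generation 1 grid is the final answer)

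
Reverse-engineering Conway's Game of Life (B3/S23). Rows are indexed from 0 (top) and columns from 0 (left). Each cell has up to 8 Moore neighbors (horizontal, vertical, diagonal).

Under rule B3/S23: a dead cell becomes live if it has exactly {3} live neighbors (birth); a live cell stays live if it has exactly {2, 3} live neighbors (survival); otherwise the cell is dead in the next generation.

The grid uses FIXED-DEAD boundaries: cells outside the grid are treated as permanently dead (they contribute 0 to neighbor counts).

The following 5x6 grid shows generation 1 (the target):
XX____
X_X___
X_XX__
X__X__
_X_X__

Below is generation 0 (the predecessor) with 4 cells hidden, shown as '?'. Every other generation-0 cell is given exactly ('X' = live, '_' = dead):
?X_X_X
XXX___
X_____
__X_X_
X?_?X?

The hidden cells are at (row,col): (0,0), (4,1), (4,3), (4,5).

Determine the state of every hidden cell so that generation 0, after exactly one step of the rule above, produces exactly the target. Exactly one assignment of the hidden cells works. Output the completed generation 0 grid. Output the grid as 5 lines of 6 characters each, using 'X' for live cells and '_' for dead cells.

Answer: _X_X_X
XXX___
X_____
__X_X_
XX__X_

Derivation:
Hidden generation-0 cells (in order): (0,0), (4,1), (4,3), (4,5).
A hidden cell only influences target cells in its own 3x3 neighborhood. Try each of the 2^4 = 16 assignments, step the completed generation 0 forward once under B3/S23, and compare with the target:
  (0,0)=_ (4,1)=_ (4,3)=_ (4,5)=_ -> step gives (3,0)='_' but target has 'X' -> reject
  (0,0)=_ (4,1)=_ (4,3)=_ (4,5)=X -> step gives (3,0)='_' but target has 'X' -> reject
  (0,0)=_ (4,1)=_ (4,3)=X (4,5)=_ -> step gives (3,0)='_' but target has 'X' -> reject
  (0,0)=_ (4,1)=_ (4,3)=X (4,5)=X -> step gives (3,0)='_' but target has 'X' -> reject
  (0,0)=_ (4,1)=X (4,3)=_ (4,5)=_ -> step reproduces the target at every cell -> ACCEPT
  (0,0)=_ (4,1)=X (4,3)=_ (4,5)=X -> step gives (3,4)='X' but target has '_' -> reject
  (0,0)=_ (4,1)=X (4,3)=X (4,5)=_ -> step gives (3,2)='X' but target has '_' -> reject
  (0,0)=_ (4,1)=X (4,3)=X (4,5)=X -> step gives (3,2)='X' but target has '_' -> reject
  (0,0)=X (4,1)=_ (4,3)=_ (4,5)=_ -> step gives (0,1)='_' but target has 'X' -> reject
  (0,0)=X (4,1)=_ (4,3)=_ (4,5)=X -> step gives (0,1)='_' but target has 'X' -> reject
  (0,0)=X (4,1)=_ (4,3)=X (4,5)=_ -> step gives (0,1)='_' but target has 'X' -> reject
  (0,0)=X (4,1)=_ (4,3)=X (4,5)=X -> step gives (0,1)='_' but target has 'X' -> reject
  (0,0)=X (4,1)=X (4,3)=_ (4,5)=_ -> step gives (0,1)='_' but target has 'X' -> reject
  (0,0)=X (4,1)=X (4,3)=_ (4,5)=X -> step gives (0,1)='_' but target has 'X' -> reject
  (0,0)=X (4,1)=X (4,3)=X (4,5)=_ -> step gives (0,1)='_' but target has 'X' -> reject
  (0,0)=X (4,1)=X (4,3)=X (4,5)=X -> step gives (0,1)='_' but target has 'X' -> reject
Unique solution: (0,0)=dead, (4,1)=live, (4,3)=dead, (4,5)=dead.
Check: live-neighbor counts of every cell in the completed generation 0:
334120
343221
253311
341312
122312
Applying B3/S23 to generation 0 with these counts gives:
XX____
X_X___
X_XX__
X__X__
_X_X__
which matches the target exactly.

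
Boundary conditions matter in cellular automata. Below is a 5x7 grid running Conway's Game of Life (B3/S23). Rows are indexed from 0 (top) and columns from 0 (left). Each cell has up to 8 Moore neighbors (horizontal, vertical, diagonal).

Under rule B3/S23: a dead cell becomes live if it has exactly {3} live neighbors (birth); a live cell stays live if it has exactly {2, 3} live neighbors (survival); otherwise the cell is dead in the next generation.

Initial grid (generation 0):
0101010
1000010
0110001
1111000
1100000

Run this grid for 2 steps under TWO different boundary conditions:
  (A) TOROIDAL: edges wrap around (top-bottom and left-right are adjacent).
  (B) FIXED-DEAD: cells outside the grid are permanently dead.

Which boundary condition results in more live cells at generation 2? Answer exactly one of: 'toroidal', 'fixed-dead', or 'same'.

Answer: toroidal

Derivation:
Under TOROIDAL boundary, generation 2:
1110001
1110111
1001001
1011001
1000100
Population = 19

Under FIXED-DEAD boundary, generation 2:
0000100
0001110
0001010
0000000
0000000
Population = 6

Comparison: toroidal=19, fixed-dead=6 -> toroidal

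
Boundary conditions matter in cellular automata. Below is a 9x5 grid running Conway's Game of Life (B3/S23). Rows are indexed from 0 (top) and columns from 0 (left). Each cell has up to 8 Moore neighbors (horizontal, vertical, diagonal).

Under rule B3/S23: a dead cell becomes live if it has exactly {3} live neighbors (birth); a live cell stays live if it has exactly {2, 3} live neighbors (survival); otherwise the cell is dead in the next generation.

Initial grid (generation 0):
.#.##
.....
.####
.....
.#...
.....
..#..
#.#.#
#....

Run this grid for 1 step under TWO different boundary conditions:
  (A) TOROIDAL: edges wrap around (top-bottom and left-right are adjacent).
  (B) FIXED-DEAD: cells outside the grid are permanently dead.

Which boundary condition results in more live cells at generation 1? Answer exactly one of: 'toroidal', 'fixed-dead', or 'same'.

Answer: toroidal

Derivation:
Under TOROIDAL boundary, generation 1:
#...#
.#...
..##.
##.#.
.....
.....
.#.#.
#..##
..#..
Population = 14

Under FIXED-DEAD boundary, generation 1:
.....
.#...
..##.
.#.#.
.....
.....
.#.#.
...#.
.#...
Population = 9

Comparison: toroidal=14, fixed-dead=9 -> toroidal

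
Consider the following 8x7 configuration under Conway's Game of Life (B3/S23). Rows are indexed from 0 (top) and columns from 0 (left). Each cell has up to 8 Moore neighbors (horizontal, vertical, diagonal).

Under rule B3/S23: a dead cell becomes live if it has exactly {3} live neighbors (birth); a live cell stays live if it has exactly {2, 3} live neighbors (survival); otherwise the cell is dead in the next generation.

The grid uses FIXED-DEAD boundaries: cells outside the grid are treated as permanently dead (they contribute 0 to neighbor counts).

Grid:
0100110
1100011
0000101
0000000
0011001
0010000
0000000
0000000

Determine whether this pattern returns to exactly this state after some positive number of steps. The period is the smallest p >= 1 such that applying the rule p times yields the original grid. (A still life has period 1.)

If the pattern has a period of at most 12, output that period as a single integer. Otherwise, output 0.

Answer: 0

Derivation:
Simulating and comparing each generation to the original:
Gen 0 (original, given above): 13 live cells
Gen 1: 15 live cells, differs from original
Gen 2: 14 live cells, differs from original
Gen 3: 16 live cells, differs from original
Gen 4: 10 live cells, differs from original
Gen 5: 6 live cells, differs from original
Gen 6: 5 live cells, differs from original
Gen 7: 6 live cells, differs from original
Gen 8: 7 live cells, differs from original
Gen 9: 9 live cells, differs from original
Gen 10: 8 live cells, differs from original
Gen 11: 9 live cells, differs from original
Gen 12: 12 live cells, differs from original
No period found within 12 steps.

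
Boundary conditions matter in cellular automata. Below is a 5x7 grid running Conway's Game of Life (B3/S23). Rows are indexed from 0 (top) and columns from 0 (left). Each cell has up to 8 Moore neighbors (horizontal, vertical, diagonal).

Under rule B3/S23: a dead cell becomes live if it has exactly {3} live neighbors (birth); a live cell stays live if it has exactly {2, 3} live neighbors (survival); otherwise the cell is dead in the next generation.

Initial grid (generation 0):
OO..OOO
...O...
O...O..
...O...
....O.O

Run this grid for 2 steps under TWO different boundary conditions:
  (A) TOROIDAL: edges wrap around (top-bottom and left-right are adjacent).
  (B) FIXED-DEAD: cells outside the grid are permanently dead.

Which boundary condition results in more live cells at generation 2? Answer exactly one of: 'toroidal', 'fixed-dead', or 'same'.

Answer: toroidal

Derivation:
Under TOROIDAL boundary, generation 2:
O.....O
O....O.
.....O.
..O....
O.O...O
Population = 9

Under FIXED-DEAD boundary, generation 2:
....O..
..OO.O.
.....O.
...O.O.
....O..
Population = 8

Comparison: toroidal=9, fixed-dead=8 -> toroidal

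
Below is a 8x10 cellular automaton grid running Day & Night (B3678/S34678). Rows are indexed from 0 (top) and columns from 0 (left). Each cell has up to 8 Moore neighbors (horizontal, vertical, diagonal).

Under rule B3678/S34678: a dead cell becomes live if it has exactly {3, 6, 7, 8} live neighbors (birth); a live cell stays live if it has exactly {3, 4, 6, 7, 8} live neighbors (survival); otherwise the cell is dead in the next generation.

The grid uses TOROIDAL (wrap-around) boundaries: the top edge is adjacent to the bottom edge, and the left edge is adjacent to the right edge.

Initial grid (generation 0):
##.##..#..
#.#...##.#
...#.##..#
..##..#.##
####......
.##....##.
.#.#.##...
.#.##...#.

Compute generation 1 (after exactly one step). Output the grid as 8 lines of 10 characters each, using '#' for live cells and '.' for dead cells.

Answer: ##.#####..
#.#...##.#
.#.####..#
...#.#.#.#
#.##......
..#.#.#...
####....#.
.###..##..

Derivation:
Simulating step by step:
Generation 0 (given above): 35 live cells
Generation 1: 38 live cells
(generation 1 grid is the final answer)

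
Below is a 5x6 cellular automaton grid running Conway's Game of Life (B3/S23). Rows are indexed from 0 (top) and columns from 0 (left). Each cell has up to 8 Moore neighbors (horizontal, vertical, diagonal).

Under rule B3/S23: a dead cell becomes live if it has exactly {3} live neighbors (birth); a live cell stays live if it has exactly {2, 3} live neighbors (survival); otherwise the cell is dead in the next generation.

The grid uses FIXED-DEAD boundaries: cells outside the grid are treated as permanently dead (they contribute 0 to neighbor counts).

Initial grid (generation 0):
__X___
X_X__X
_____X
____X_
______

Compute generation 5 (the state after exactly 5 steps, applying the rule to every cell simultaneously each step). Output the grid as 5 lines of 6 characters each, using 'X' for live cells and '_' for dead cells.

Answer: ______
______
______
______
______

Derivation:
Simulating step by step:
Generation 0 (given above): 6 live cells
Generation 1: 4 live cells
_X____
_X____
____XX
______
______
Generation 2: 0 live cells
______
______
______
______
______
Generation 3: 0 live cells
______
______
______
______
______
Generation 4: 0 live cells
______
______
______
______
______
Generation 5: 0 live cells
(generation 5 grid is the final answer)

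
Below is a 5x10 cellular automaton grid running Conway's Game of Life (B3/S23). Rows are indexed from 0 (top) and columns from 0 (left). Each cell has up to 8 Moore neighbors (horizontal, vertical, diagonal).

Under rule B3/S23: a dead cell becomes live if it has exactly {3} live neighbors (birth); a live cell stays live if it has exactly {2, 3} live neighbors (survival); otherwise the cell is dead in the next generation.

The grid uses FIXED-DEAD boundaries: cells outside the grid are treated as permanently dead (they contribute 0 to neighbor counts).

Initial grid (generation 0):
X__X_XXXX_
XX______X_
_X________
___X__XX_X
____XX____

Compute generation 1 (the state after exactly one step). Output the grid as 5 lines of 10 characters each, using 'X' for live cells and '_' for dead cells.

Answer: XX____XXX_
XXX___X_X_
XXX____XX_
____XXX___
____XXX___

Derivation:
Simulating step by step:
Generation 0 (given above): 16 live cells
Generation 1: 21 live cells
(generation 1 grid is the final answer)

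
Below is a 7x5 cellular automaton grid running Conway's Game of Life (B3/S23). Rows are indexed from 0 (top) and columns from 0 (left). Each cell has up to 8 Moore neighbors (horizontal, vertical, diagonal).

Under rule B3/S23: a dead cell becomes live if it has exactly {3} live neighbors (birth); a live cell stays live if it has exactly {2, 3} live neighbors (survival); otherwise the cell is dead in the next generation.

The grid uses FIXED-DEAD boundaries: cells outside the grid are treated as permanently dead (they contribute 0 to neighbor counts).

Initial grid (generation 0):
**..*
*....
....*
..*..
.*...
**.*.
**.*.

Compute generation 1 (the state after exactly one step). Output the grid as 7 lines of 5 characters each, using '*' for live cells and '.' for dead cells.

Answer: **...
**...
.....
.....
**...
.....
**...

Derivation:
Simulating step by step:
Generation 0 (given above): 13 live cells
Generation 1: 8 live cells
(generation 1 grid is the final answer)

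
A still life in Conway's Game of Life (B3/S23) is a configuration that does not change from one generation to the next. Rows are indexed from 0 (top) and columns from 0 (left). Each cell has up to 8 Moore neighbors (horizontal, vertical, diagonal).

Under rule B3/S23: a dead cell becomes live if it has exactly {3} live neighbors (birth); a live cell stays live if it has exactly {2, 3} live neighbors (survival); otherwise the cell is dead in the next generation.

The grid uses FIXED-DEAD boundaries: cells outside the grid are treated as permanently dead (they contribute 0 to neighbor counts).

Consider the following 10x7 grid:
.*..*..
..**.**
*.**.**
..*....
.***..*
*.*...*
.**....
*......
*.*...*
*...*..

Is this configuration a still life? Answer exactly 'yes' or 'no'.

Compute generation 1 and compare to generation 0 (given above):
Generation 1:
..****.
......*
.....**
....***
...*...
*......
*.*....
*.*....
*......
.*.....
Cell (0,1) differs: gen0=1 vs gen1=0 -> NOT a still life.

Answer: no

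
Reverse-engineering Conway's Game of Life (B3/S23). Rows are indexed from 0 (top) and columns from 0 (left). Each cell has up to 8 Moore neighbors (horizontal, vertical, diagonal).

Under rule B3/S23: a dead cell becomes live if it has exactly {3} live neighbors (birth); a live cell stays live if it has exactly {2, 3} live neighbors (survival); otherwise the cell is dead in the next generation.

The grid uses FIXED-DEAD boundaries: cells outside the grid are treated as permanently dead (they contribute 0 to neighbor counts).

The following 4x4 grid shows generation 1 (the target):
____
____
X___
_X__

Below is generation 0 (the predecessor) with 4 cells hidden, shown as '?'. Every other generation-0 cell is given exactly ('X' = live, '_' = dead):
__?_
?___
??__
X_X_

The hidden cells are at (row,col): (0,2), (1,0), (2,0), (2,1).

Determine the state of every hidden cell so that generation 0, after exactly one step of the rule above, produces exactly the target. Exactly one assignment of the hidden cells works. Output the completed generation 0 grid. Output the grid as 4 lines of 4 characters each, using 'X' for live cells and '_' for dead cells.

Answer: ____
X___
X___
X_X_

Derivation:
Hidden generation-0 cells (in order): (0,2), (1,0), (2,0), (2,1).
A hidden cell only influences target cells in its own 3x3 neighborhood. Try each of the 2^4 = 16 assignments, step the completed generation 0 forward once under B3/S23, and compare with the target:
  (0,2)=_ (1,0)=_ (2,0)=_ (2,1)=_ -> step gives (2,0)='_' but target has 'X' -> reject
  (0,2)=_ (1,0)=_ (2,0)=_ (2,1)=X -> step gives (2,0)='_' but target has 'X' -> reject
  (0,2)=_ (1,0)=_ (2,0)=X (2,1)=_ -> step gives (2,0)='_' but target has 'X' -> reject
  (0,2)=_ (1,0)=_ (2,0)=X (2,1)=X -> step gives (2,1)='X' but target has '_' -> reject
  (0,2)=_ (1,0)=X (2,0)=_ (2,1)=_ -> step gives (2,0)='_' but target has 'X' -> reject
  (0,2)=_ (1,0)=X (2,0)=_ (2,1)=X -> step gives (2,1)='X' but target has '_' -> reject
  (0,2)=_ (1,0)=X (2,0)=X (2,1)=_ -> step reproduces the target at every cell -> ACCEPT
  (0,2)=_ (1,0)=X (2,0)=X (2,1)=X -> step gives (1,0)='X' but target has '_' -> reject
  (0,2)=X (1,0)=_ (2,0)=_ (2,1)=_ -> step gives (2,0)='_' but target has 'X' -> reject
  (0,2)=X (1,0)=_ (2,0)=_ (2,1)=X -> step gives (2,0)='_' but target has 'X' -> reject
  (0,2)=X (1,0)=_ (2,0)=X (2,1)=_ -> step gives (2,0)='_' but target has 'X' -> reject
  (0,2)=X (1,0)=_ (2,0)=X (2,1)=X -> step gives (1,1)='X' but target has '_' -> reject
  (0,2)=X (1,0)=X (2,0)=_ (2,1)=_ -> step gives (2,0)='_' but target has 'X' -> reject
  (0,2)=X (1,0)=X (2,0)=_ (2,1)=X -> step gives (1,1)='X' but target has '_' -> reject
  (0,2)=X (1,0)=X (2,0)=X (2,1)=_ -> step gives (1,1)='X' but target has '_' -> reject
  (0,2)=X (1,0)=X (2,0)=X (2,1)=X -> step gives (1,0)='X' but target has '_' -> reject
Unique solution: (0,2)=dead, (1,0)=live, (2,0)=live, (2,1)=dead.
Check: live-neighbor counts of every cell in the completed generation 0:
1100
1200
2411
1301
Applying B3/S23 to generation 0 with these counts gives:
____
____
X___
_X__
which matches the target exactly.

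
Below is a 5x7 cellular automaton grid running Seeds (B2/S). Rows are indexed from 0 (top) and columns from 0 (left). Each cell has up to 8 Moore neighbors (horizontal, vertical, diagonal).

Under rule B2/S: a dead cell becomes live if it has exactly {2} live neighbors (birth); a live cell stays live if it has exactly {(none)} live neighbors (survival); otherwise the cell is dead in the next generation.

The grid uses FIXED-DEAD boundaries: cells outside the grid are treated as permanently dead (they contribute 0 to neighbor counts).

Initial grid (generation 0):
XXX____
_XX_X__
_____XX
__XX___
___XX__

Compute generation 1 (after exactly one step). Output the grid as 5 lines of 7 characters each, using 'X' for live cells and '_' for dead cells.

Simulating step by step:
Generation 0 (given above): 12 live cells
Generation 1: 2 live cells
(generation 1 grid is the final answer)

Answer: _______
______X
_______
______X
_______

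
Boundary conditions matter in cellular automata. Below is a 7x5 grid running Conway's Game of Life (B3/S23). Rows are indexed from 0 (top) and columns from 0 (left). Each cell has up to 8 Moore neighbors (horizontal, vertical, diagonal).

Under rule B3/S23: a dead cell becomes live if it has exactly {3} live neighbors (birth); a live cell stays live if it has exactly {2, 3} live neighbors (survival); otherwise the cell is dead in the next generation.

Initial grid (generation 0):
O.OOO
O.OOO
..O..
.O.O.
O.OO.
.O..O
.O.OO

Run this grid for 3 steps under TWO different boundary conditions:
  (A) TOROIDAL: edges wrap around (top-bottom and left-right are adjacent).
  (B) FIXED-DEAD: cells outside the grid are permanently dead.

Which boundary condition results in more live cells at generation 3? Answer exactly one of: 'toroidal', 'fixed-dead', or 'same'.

Answer: fixed-dead

Derivation:
Under TOROIDAL boundary, generation 3:
.....
.....
OO...
...O.
...O.
O.O.O
.O...
Population = 8

Under FIXED-DEAD boundary, generation 3:
.....
....O
..O.O
..O..
O..OO
O....
OOOO.
Population = 12

Comparison: toroidal=8, fixed-dead=12 -> fixed-dead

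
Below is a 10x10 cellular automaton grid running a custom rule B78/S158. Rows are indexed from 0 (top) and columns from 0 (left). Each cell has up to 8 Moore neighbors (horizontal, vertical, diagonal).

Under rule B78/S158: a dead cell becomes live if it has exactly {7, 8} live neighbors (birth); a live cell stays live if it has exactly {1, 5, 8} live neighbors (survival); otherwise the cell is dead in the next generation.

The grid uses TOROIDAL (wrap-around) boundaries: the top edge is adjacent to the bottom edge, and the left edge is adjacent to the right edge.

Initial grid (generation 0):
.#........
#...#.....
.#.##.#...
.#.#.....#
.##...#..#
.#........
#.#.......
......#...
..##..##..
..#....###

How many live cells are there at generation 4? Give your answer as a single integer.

Simulating step by step:
Generation 0 (given above): 26 live cells
Generation 1: 5 live cells
..........
..........
..........
.........#
.........#
..........
#.#.......
..........
..........
.........#
Generation 2: 2 live cells
..........
..........
..........
.........#
.........#
..........
..........
..........
..........
..........
Generation 3: 2 live cells
..........
..........
..........
.........#
.........#
..........
..........
..........
..........
..........
Generation 4: 2 live cells
..........
..........
..........
.........#
.........#
..........
..........
..........
..........
..........
Population at generation 4: 2

Answer: 2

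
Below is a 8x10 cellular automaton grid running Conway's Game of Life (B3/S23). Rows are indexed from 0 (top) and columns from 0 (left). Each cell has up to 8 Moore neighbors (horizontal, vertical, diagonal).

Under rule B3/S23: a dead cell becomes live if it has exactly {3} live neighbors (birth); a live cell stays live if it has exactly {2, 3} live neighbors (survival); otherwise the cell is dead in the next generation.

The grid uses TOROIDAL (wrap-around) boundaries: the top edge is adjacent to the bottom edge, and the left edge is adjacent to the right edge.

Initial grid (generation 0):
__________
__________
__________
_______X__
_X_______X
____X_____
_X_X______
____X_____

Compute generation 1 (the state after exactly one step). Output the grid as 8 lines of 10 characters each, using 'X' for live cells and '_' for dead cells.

Answer: __________
__________
__________
__________
__________
X_X_______
___XX_____
__________

Derivation:
Simulating step by step:
Generation 0 (given above): 7 live cells
Generation 1: 4 live cells
(generation 1 grid is the final answer)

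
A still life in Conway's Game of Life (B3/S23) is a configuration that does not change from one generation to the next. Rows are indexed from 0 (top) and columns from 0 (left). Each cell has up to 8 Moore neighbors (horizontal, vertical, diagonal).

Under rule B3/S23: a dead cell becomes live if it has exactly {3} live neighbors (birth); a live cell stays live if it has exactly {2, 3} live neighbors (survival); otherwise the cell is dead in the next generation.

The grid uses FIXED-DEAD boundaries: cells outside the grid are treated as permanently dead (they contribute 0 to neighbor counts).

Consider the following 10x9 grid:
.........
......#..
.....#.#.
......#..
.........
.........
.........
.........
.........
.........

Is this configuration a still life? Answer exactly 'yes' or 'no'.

Compute generation 1 and compare to generation 0 (given above):
Generation 1:
.........
......#..
.....#.#.
......#..
.........
.........
.........
.........
.........
.........
The grids are IDENTICAL -> still life.

Answer: yes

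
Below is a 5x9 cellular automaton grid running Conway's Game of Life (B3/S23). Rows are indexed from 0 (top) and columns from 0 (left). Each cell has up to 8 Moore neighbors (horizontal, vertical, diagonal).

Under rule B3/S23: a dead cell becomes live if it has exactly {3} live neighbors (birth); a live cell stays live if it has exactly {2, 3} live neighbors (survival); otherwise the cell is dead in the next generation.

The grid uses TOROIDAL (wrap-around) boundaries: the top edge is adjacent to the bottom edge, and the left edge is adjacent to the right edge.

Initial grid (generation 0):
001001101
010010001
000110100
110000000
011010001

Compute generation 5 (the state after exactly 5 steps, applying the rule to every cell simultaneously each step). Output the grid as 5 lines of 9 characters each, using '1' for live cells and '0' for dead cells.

Answer: 110000000
110000001
000000000
000000000
100000000

Derivation:
Simulating step by step:
Generation 0 (given above): 16 live cells
Generation 1: 22 live cells
001011001
101010100
011111000
110011000
001101011
Generation 2: 11 live cells
101000001
100000100
000000100
100000001
001000011
Generation 3: 11 live cells
100000000
110000011
100000011
100000001
000000010
Generation 4: 7 live cells
110000010
010000010
000000000
100000000
100000000
Generation 5: 6 live cells
(generation 5 grid is the final answer)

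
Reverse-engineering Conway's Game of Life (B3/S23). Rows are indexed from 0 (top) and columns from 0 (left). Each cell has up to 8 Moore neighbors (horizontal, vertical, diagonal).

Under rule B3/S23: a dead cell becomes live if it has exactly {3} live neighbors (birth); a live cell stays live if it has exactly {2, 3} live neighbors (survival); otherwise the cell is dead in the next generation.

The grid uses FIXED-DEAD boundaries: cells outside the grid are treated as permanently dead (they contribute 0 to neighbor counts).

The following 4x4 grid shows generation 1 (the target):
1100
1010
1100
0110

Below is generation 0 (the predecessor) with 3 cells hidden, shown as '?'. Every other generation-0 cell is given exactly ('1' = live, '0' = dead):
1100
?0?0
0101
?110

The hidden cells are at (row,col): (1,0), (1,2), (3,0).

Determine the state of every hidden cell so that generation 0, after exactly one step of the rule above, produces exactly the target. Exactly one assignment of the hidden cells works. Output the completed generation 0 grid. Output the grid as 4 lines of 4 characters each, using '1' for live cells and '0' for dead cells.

Answer: 1100
1000
0101
0110

Derivation:
Hidden generation-0 cells (in order): (1,0), (1,2), (3,0).
A hidden cell only influences target cells in its own 3x3 neighborhood. Try each of the 2^3 = 8 assignments, step the completed generation 0 forward once under B3/S23, and compare with the target:
  (1,0)=0 (1,2)=0 (3,0)=0 -> step gives (0,0)='0' but target has '1' -> reject
  (1,0)=0 (1,2)=0 (3,0)=1 -> step gives (0,0)='0' but target has '1' -> reject
  (1,0)=0 (1,2)=1 (3,0)=0 -> step gives (0,0)='0' but target has '1' -> reject
  (1,0)=0 (1,2)=1 (3,0)=1 -> step gives (0,0)='0' but target has '1' -> reject
  (1,0)=1 (1,2)=0 (3,0)=0 -> step reproduces the target at every cell -> ACCEPT
  (1,0)=1 (1,2)=0 (3,0)=1 -> step gives (2,0)='0' but target has '1' -> reject
  (1,0)=1 (1,2)=1 (3,0)=0 -> step gives (2,1)='0' but target has '1' -> reject
  (1,0)=1 (1,2)=1 (3,0)=1 -> step gives (2,0)='0' but target has '1' -> reject
Unique solution: (1,0)=live, (1,2)=dead, (3,0)=dead.
Check: live-neighbor counts of every cell in the completed generation 0:
2210
3431
3341
2232
Applying B3/S23 to generation 0 with these counts gives:
1100
1010
1100
0110
which matches the target exactly.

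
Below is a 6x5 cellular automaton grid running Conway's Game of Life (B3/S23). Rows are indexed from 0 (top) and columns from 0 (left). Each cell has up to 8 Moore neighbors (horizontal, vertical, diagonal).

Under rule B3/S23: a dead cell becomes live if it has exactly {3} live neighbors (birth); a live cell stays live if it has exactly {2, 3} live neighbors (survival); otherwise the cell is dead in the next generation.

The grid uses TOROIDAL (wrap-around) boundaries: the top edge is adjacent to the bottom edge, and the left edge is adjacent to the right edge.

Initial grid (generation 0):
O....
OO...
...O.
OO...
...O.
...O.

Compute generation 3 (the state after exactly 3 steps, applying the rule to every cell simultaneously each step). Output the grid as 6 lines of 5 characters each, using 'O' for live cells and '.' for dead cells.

Simulating step by step:
Generation 0 (given above): 8 live cells
Generation 1: 13 live cells
OO..O
OO..O
..O.O
..O.O
..O.O
....O
Generation 2: 13 live cells
.O.O.
..O..
..O.O
OOO.O
O...O
.O..O
Generation 3: 13 live cells
(generation 3 grid is the final answer)

Answer: OO.O.
.OO..
..O.O
..O..
..O..
.OOOO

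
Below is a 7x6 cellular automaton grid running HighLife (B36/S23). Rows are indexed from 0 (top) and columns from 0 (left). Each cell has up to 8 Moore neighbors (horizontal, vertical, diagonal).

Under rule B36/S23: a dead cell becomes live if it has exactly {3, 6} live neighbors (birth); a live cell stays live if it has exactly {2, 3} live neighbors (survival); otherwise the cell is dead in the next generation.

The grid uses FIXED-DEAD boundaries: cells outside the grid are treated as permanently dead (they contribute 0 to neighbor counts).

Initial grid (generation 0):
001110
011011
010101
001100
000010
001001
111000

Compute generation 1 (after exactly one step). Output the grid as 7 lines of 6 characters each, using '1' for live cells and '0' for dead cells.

Answer: 011011
010101
011001
001100
001010
001100
011000

Derivation:
Simulating step by step:
Generation 0 (given above): 18 live cells
Generation 1: 18 live cells
(generation 1 grid is the final answer)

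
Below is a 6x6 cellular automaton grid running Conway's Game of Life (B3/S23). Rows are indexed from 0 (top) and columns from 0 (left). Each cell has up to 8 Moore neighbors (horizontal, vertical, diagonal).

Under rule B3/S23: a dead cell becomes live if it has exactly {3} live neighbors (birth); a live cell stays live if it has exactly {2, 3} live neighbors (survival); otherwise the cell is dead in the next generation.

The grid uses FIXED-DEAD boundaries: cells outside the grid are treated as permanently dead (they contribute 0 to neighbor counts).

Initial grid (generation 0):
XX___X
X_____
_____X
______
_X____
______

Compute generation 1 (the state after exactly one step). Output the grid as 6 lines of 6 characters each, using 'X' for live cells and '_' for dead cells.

Simulating step by step:
Generation 0 (given above): 6 live cells
Generation 1: 4 live cells
(generation 1 grid is the final answer)

Answer: XX____
XX____
______
______
______
______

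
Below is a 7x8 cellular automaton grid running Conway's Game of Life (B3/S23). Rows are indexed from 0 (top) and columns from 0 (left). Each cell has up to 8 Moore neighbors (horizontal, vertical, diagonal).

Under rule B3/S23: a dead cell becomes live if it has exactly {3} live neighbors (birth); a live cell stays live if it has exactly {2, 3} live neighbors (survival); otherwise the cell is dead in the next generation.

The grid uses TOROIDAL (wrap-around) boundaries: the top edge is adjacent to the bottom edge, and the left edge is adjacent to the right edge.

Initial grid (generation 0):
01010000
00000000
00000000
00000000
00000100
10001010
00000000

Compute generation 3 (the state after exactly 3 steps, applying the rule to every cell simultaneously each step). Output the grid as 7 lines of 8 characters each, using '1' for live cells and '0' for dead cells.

Simulating step by step:
Generation 0 (given above): 6 live cells
Generation 1: 2 live cells
00000000
00000000
00000000
00000000
00000100
00000100
00000000
Generation 2: 0 live cells
00000000
00000000
00000000
00000000
00000000
00000000
00000000
Generation 3: 0 live cells
(generation 3 grid is the final answer)

Answer: 00000000
00000000
00000000
00000000
00000000
00000000
00000000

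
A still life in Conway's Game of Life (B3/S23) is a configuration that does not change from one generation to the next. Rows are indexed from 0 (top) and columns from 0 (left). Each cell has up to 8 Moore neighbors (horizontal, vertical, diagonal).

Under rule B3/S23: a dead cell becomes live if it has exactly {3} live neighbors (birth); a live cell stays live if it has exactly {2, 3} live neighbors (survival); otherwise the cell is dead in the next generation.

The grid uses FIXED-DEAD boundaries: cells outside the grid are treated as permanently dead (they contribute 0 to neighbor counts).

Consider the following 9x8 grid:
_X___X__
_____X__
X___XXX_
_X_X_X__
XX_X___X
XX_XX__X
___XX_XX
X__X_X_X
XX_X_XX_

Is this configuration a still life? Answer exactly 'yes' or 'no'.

Answer: no

Derivation:
Compute generation 1 and compare to generation 0 (given above):
Generation 1:
________
________
______X_
_X_X_X__
___X__X_
XX___X_X
XX_____X
XX_X___X
XXX__XX_
Cell (0,1) differs: gen0=1 vs gen1=0 -> NOT a still life.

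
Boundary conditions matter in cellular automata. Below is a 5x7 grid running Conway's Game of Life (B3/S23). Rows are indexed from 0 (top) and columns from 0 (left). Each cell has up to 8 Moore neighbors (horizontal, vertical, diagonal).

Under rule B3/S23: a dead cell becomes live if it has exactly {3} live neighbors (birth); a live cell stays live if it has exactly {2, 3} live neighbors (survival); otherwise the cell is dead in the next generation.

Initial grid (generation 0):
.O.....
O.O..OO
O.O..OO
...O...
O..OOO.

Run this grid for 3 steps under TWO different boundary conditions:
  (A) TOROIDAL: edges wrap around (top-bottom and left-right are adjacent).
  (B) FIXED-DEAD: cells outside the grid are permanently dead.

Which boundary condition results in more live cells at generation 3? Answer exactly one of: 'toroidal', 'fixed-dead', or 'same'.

Answer: toroidal

Derivation:
Under TOROIDAL boundary, generation 3:
O....OO
O....OO
O...O..
OO..OO.
OO...O.
Population = 15

Under FIXED-DEAD boundary, generation 3:
.......
.......
.......
.......
.......
Population = 0

Comparison: toroidal=15, fixed-dead=0 -> toroidal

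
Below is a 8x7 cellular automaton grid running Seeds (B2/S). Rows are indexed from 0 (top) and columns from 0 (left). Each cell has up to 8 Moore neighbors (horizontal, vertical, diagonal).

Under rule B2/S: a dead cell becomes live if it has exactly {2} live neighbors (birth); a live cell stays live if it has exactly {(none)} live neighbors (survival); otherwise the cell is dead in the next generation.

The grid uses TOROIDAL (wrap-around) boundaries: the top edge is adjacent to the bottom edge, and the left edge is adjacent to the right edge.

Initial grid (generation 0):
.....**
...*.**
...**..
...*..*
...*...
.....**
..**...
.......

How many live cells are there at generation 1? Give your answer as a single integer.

Simulating step by step:
Generation 0 (given above): 14 live cells
Generation 1: 15 live cells
*......
*.*....
*......
.....*.
*.*....
.......
....***
..*****
Population at generation 1: 15

Answer: 15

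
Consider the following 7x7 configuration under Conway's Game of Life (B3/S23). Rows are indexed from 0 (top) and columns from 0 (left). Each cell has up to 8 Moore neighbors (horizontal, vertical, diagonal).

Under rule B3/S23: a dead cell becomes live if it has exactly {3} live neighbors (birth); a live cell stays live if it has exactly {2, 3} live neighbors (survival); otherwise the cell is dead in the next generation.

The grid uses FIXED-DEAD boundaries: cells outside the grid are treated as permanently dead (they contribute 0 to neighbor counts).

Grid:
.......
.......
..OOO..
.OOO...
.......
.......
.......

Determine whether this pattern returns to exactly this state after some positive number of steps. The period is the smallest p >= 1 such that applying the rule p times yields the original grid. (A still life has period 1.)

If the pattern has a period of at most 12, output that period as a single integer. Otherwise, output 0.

Simulating and comparing each generation to the original:
Gen 0 (original, given above): 6 live cells
Gen 1: 6 live cells, differs from original
Gen 2: 6 live cells, MATCHES original -> period = 2

Answer: 2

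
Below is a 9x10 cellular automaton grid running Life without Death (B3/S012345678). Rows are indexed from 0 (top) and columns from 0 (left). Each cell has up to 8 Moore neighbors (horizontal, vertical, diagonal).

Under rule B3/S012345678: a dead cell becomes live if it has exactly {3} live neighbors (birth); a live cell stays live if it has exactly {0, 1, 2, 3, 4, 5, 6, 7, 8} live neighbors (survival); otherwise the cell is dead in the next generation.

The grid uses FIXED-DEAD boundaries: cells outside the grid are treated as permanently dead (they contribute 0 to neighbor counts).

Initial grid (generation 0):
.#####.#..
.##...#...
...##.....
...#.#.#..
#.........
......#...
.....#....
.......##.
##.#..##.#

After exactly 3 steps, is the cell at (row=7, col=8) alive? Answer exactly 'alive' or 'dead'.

Simulating step by step:
Generation 0 (given above): 25 live cells
Generation 1: 31 live cells
.#######..
.##...#...
...####...
...#.#.#..
#.....#...
......#...
.....###..
.......##.
##.#..##.#
Generation 2: 36 live cells
.#######..
.##...#...
...#####..
...#.#.#..
#....###..
......#...
.....####.
.....#.##.
##.#..##.#
Generation 3: 41 live cells
.#######..
.##...#...
...#####..
...#.#.##.
#...####..
......#.#.
.....####.
....##.###
##.#..##.#

Cell (7,8) at generation 3: 1 -> alive

Answer: alive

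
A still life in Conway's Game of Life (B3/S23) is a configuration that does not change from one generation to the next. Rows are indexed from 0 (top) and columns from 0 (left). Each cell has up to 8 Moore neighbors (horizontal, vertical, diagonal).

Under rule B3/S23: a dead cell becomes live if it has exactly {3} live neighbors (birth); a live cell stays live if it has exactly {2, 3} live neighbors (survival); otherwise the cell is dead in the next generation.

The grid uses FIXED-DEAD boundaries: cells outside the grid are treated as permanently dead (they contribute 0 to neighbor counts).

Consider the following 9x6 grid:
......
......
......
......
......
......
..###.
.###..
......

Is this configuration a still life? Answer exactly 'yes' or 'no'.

Compute generation 1 and compare to generation 0 (given above):
Generation 1:
......
......
......
......
......
...#..
.#..#.
.#..#.
..#...
Cell (5,3) differs: gen0=0 vs gen1=1 -> NOT a still life.

Answer: no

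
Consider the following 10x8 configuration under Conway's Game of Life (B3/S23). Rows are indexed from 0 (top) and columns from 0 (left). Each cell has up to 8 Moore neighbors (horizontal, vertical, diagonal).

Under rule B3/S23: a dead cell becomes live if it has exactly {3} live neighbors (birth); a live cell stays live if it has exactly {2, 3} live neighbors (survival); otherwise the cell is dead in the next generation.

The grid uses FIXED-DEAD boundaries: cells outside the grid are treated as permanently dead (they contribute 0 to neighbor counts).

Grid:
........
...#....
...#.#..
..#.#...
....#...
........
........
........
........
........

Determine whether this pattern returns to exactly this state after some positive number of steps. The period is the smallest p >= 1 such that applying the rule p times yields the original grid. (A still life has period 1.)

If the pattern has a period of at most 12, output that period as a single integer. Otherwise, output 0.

Simulating and comparing each generation to the original:
Gen 0 (original, given above): 6 live cells
Gen 1: 6 live cells, differs from original
Gen 2: 6 live cells, MATCHES original -> period = 2

Answer: 2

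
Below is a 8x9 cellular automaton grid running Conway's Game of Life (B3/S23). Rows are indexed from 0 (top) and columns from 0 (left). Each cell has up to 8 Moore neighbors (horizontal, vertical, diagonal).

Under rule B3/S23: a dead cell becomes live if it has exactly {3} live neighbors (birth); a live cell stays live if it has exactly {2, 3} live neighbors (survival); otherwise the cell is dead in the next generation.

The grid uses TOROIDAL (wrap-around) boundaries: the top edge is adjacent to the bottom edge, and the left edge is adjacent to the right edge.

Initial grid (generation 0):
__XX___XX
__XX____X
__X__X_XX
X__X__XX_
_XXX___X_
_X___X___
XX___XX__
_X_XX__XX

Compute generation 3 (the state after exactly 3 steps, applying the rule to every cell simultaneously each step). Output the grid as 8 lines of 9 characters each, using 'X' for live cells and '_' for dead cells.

Simulating step by step:
Generation 0 (given above): 30 live cells
Generation 1: 29 live cells
_X_______
XX__X_X__
XXX_X____
X__XX____
XX_XX__XX
____XX___
_X___XXXX
_X_XXX___
Generation 2: 23 live cells
_X_X_____
___X_X___
__X_X___X
_____X___
XXX_____X
_XXX_____
X_XX___X_
_X__XX_X_
Generation 3: 20 live cells
(generation 3 grid is the final answer)

Answer: ___X_XX__
___X_____
___XXX___
__XX____X
X__X_____
_________
X_____X_X
XX__X_X_X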